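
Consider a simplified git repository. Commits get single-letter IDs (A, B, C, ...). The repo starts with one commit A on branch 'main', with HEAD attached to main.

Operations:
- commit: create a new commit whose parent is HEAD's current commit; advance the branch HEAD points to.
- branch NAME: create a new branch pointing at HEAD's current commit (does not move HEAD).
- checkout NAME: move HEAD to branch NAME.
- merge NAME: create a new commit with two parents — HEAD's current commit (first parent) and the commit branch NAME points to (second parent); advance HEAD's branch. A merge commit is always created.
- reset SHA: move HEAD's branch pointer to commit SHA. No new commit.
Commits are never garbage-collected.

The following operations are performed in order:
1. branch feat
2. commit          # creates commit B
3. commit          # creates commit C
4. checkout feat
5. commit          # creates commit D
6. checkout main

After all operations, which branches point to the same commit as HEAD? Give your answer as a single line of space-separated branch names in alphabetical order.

After op 1 (branch): HEAD=main@A [feat=A main=A]
After op 2 (commit): HEAD=main@B [feat=A main=B]
After op 3 (commit): HEAD=main@C [feat=A main=C]
After op 4 (checkout): HEAD=feat@A [feat=A main=C]
After op 5 (commit): HEAD=feat@D [feat=D main=C]
After op 6 (checkout): HEAD=main@C [feat=D main=C]

Answer: main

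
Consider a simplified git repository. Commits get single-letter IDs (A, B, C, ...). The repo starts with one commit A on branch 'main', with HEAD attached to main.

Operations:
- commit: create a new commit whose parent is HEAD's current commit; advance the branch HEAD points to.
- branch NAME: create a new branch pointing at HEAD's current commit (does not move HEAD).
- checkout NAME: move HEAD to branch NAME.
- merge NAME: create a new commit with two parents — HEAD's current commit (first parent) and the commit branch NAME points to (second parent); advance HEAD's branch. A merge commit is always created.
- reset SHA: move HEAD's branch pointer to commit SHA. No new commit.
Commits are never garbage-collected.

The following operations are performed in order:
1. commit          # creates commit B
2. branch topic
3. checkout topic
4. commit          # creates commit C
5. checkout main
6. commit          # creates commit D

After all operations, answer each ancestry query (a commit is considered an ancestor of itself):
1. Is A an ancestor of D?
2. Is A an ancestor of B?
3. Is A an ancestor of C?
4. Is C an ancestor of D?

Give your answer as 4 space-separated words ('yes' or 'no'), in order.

Answer: yes yes yes no

Derivation:
After op 1 (commit): HEAD=main@B [main=B]
After op 2 (branch): HEAD=main@B [main=B topic=B]
After op 3 (checkout): HEAD=topic@B [main=B topic=B]
After op 4 (commit): HEAD=topic@C [main=B topic=C]
After op 5 (checkout): HEAD=main@B [main=B topic=C]
After op 6 (commit): HEAD=main@D [main=D topic=C]
ancestors(D) = {A,B,D}; A in? yes
ancestors(B) = {A,B}; A in? yes
ancestors(C) = {A,B,C}; A in? yes
ancestors(D) = {A,B,D}; C in? no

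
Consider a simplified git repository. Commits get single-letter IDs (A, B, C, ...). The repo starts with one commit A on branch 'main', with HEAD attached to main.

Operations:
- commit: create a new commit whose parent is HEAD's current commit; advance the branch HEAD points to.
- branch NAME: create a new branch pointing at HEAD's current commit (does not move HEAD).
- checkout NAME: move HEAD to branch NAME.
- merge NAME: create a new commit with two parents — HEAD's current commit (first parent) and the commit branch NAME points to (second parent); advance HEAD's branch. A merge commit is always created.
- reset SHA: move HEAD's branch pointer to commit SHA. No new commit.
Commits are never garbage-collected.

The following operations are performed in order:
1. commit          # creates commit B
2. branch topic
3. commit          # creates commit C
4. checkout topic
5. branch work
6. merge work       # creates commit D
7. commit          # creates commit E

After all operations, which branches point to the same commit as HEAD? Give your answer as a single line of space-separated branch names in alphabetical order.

After op 1 (commit): HEAD=main@B [main=B]
After op 2 (branch): HEAD=main@B [main=B topic=B]
After op 3 (commit): HEAD=main@C [main=C topic=B]
After op 4 (checkout): HEAD=topic@B [main=C topic=B]
After op 5 (branch): HEAD=topic@B [main=C topic=B work=B]
After op 6 (merge): HEAD=topic@D [main=C topic=D work=B]
After op 7 (commit): HEAD=topic@E [main=C topic=E work=B]

Answer: topic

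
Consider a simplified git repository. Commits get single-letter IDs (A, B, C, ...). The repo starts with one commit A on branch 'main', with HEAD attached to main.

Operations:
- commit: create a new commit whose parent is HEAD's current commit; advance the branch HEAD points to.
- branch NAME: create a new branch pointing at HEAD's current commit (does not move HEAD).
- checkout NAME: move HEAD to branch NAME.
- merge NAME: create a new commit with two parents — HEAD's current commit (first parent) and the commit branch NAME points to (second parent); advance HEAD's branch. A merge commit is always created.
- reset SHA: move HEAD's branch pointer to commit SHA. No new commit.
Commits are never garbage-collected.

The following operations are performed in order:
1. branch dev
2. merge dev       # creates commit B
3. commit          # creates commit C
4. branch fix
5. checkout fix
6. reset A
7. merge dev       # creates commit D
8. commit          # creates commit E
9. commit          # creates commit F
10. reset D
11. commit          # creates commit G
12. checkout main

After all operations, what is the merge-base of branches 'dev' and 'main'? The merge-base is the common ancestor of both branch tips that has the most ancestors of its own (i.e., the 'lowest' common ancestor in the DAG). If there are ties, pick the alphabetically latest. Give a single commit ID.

After op 1 (branch): HEAD=main@A [dev=A main=A]
After op 2 (merge): HEAD=main@B [dev=A main=B]
After op 3 (commit): HEAD=main@C [dev=A main=C]
After op 4 (branch): HEAD=main@C [dev=A fix=C main=C]
After op 5 (checkout): HEAD=fix@C [dev=A fix=C main=C]
After op 6 (reset): HEAD=fix@A [dev=A fix=A main=C]
After op 7 (merge): HEAD=fix@D [dev=A fix=D main=C]
After op 8 (commit): HEAD=fix@E [dev=A fix=E main=C]
After op 9 (commit): HEAD=fix@F [dev=A fix=F main=C]
After op 10 (reset): HEAD=fix@D [dev=A fix=D main=C]
After op 11 (commit): HEAD=fix@G [dev=A fix=G main=C]
After op 12 (checkout): HEAD=main@C [dev=A fix=G main=C]
ancestors(dev=A): ['A']
ancestors(main=C): ['A', 'B', 'C']
common: ['A']

Answer: A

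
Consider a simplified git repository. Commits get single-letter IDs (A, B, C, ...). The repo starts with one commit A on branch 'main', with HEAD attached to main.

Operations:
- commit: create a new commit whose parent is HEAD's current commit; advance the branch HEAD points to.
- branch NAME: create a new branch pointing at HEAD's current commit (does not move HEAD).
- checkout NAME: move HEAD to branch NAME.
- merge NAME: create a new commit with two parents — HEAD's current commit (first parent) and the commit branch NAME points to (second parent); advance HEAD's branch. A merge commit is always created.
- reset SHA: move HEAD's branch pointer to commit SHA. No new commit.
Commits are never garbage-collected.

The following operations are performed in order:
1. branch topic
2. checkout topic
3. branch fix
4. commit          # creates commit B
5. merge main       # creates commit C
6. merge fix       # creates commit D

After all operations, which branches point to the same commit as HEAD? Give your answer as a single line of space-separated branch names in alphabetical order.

Answer: topic

Derivation:
After op 1 (branch): HEAD=main@A [main=A topic=A]
After op 2 (checkout): HEAD=topic@A [main=A topic=A]
After op 3 (branch): HEAD=topic@A [fix=A main=A topic=A]
After op 4 (commit): HEAD=topic@B [fix=A main=A topic=B]
After op 5 (merge): HEAD=topic@C [fix=A main=A topic=C]
After op 6 (merge): HEAD=topic@D [fix=A main=A topic=D]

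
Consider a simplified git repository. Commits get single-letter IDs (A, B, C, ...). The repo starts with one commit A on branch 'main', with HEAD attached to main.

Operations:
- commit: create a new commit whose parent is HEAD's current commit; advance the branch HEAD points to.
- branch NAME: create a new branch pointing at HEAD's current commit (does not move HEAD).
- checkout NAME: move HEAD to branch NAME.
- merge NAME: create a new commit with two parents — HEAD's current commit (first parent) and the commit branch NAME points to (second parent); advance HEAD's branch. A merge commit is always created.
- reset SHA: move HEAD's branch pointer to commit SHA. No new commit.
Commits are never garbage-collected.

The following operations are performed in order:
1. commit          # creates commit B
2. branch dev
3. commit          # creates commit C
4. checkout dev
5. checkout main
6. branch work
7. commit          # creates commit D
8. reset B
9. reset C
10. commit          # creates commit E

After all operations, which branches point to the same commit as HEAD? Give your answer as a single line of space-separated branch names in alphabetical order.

After op 1 (commit): HEAD=main@B [main=B]
After op 2 (branch): HEAD=main@B [dev=B main=B]
After op 3 (commit): HEAD=main@C [dev=B main=C]
After op 4 (checkout): HEAD=dev@B [dev=B main=C]
After op 5 (checkout): HEAD=main@C [dev=B main=C]
After op 6 (branch): HEAD=main@C [dev=B main=C work=C]
After op 7 (commit): HEAD=main@D [dev=B main=D work=C]
After op 8 (reset): HEAD=main@B [dev=B main=B work=C]
After op 9 (reset): HEAD=main@C [dev=B main=C work=C]
After op 10 (commit): HEAD=main@E [dev=B main=E work=C]

Answer: main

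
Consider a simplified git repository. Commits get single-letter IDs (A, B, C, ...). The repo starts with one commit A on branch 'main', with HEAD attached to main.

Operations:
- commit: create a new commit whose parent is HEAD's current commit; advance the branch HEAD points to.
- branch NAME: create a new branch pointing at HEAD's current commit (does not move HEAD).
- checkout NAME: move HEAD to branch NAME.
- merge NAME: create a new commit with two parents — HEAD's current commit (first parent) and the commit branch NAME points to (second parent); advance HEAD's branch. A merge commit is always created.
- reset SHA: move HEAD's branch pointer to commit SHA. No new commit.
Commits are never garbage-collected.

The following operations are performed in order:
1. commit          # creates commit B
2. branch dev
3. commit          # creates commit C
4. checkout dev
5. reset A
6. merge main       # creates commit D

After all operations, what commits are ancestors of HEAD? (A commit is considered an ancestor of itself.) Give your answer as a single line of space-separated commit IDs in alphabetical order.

After op 1 (commit): HEAD=main@B [main=B]
After op 2 (branch): HEAD=main@B [dev=B main=B]
After op 3 (commit): HEAD=main@C [dev=B main=C]
After op 4 (checkout): HEAD=dev@B [dev=B main=C]
After op 5 (reset): HEAD=dev@A [dev=A main=C]
After op 6 (merge): HEAD=dev@D [dev=D main=C]

Answer: A B C D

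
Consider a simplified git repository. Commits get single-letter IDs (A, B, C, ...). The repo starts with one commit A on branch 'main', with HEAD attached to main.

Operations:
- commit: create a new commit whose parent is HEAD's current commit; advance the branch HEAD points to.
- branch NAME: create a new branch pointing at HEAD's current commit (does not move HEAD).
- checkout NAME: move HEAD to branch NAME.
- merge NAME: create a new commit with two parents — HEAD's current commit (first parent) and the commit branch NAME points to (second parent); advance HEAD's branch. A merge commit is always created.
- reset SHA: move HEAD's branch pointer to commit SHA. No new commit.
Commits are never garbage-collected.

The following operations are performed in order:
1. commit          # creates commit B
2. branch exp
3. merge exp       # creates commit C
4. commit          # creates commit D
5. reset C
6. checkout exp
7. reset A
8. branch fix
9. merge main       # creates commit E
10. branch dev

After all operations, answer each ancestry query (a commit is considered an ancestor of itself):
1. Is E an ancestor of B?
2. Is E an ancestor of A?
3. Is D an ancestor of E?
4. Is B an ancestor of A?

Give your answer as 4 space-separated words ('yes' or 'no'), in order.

After op 1 (commit): HEAD=main@B [main=B]
After op 2 (branch): HEAD=main@B [exp=B main=B]
After op 3 (merge): HEAD=main@C [exp=B main=C]
After op 4 (commit): HEAD=main@D [exp=B main=D]
After op 5 (reset): HEAD=main@C [exp=B main=C]
After op 6 (checkout): HEAD=exp@B [exp=B main=C]
After op 7 (reset): HEAD=exp@A [exp=A main=C]
After op 8 (branch): HEAD=exp@A [exp=A fix=A main=C]
After op 9 (merge): HEAD=exp@E [exp=E fix=A main=C]
After op 10 (branch): HEAD=exp@E [dev=E exp=E fix=A main=C]
ancestors(B) = {A,B}; E in? no
ancestors(A) = {A}; E in? no
ancestors(E) = {A,B,C,E}; D in? no
ancestors(A) = {A}; B in? no

Answer: no no no no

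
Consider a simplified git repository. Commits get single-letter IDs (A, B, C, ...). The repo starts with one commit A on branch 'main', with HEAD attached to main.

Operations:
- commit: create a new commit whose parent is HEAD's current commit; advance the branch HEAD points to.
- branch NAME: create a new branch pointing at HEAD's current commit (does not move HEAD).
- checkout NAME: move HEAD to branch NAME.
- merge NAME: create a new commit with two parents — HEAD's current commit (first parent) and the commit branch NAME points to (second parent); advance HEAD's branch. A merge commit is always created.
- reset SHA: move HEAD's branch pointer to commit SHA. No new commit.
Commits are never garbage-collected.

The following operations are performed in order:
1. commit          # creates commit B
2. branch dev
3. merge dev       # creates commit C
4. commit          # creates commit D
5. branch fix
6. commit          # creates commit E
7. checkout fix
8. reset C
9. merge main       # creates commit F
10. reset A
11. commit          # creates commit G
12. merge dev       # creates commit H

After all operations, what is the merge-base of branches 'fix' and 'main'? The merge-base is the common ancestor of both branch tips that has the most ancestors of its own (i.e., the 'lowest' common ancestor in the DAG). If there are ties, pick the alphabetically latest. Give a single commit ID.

After op 1 (commit): HEAD=main@B [main=B]
After op 2 (branch): HEAD=main@B [dev=B main=B]
After op 3 (merge): HEAD=main@C [dev=B main=C]
After op 4 (commit): HEAD=main@D [dev=B main=D]
After op 5 (branch): HEAD=main@D [dev=B fix=D main=D]
After op 6 (commit): HEAD=main@E [dev=B fix=D main=E]
After op 7 (checkout): HEAD=fix@D [dev=B fix=D main=E]
After op 8 (reset): HEAD=fix@C [dev=B fix=C main=E]
After op 9 (merge): HEAD=fix@F [dev=B fix=F main=E]
After op 10 (reset): HEAD=fix@A [dev=B fix=A main=E]
After op 11 (commit): HEAD=fix@G [dev=B fix=G main=E]
After op 12 (merge): HEAD=fix@H [dev=B fix=H main=E]
ancestors(fix=H): ['A', 'B', 'G', 'H']
ancestors(main=E): ['A', 'B', 'C', 'D', 'E']
common: ['A', 'B']

Answer: B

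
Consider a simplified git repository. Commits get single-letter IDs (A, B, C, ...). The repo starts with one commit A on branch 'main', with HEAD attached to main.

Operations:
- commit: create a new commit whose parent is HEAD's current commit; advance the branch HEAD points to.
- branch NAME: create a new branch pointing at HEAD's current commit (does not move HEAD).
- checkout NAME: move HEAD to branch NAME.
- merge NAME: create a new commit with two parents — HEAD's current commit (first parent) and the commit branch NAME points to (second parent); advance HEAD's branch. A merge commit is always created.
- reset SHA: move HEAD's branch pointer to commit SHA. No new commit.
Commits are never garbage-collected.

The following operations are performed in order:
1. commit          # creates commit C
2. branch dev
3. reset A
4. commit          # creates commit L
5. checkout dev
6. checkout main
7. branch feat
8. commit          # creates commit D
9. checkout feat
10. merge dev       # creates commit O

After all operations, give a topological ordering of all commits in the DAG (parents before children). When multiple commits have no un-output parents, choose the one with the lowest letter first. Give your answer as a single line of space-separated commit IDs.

After op 1 (commit): HEAD=main@C [main=C]
After op 2 (branch): HEAD=main@C [dev=C main=C]
After op 3 (reset): HEAD=main@A [dev=C main=A]
After op 4 (commit): HEAD=main@L [dev=C main=L]
After op 5 (checkout): HEAD=dev@C [dev=C main=L]
After op 6 (checkout): HEAD=main@L [dev=C main=L]
After op 7 (branch): HEAD=main@L [dev=C feat=L main=L]
After op 8 (commit): HEAD=main@D [dev=C feat=L main=D]
After op 9 (checkout): HEAD=feat@L [dev=C feat=L main=D]
After op 10 (merge): HEAD=feat@O [dev=C feat=O main=D]
commit A: parents=[]
commit C: parents=['A']
commit D: parents=['L']
commit L: parents=['A']
commit O: parents=['L', 'C']

Answer: A C L D O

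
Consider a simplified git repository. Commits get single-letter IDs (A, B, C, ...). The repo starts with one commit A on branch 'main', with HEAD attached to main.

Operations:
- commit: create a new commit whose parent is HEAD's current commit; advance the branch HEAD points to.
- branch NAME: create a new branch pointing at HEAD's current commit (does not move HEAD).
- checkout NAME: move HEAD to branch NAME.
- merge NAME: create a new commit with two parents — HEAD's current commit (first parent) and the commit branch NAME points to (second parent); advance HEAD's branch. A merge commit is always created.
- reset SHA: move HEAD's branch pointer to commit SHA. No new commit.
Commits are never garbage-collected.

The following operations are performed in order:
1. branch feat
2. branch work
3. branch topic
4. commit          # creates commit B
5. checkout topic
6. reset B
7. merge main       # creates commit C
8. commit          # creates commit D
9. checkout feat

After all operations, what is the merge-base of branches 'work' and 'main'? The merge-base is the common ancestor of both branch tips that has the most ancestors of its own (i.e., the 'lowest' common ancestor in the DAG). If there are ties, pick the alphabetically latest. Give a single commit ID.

After op 1 (branch): HEAD=main@A [feat=A main=A]
After op 2 (branch): HEAD=main@A [feat=A main=A work=A]
After op 3 (branch): HEAD=main@A [feat=A main=A topic=A work=A]
After op 4 (commit): HEAD=main@B [feat=A main=B topic=A work=A]
After op 5 (checkout): HEAD=topic@A [feat=A main=B topic=A work=A]
After op 6 (reset): HEAD=topic@B [feat=A main=B topic=B work=A]
After op 7 (merge): HEAD=topic@C [feat=A main=B topic=C work=A]
After op 8 (commit): HEAD=topic@D [feat=A main=B topic=D work=A]
After op 9 (checkout): HEAD=feat@A [feat=A main=B topic=D work=A]
ancestors(work=A): ['A']
ancestors(main=B): ['A', 'B']
common: ['A']

Answer: A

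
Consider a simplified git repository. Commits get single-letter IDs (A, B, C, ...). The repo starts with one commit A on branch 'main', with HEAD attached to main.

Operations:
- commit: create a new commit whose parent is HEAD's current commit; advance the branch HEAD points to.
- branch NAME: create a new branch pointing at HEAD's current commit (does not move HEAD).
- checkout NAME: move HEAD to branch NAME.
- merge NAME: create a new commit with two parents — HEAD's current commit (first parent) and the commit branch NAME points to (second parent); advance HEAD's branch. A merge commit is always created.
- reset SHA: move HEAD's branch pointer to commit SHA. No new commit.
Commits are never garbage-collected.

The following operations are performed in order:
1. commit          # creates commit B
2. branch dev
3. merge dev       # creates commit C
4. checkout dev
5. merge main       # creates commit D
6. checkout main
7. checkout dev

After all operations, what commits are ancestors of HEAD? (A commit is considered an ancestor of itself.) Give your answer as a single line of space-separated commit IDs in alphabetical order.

Answer: A B C D

Derivation:
After op 1 (commit): HEAD=main@B [main=B]
After op 2 (branch): HEAD=main@B [dev=B main=B]
After op 3 (merge): HEAD=main@C [dev=B main=C]
After op 4 (checkout): HEAD=dev@B [dev=B main=C]
After op 5 (merge): HEAD=dev@D [dev=D main=C]
After op 6 (checkout): HEAD=main@C [dev=D main=C]
After op 7 (checkout): HEAD=dev@D [dev=D main=C]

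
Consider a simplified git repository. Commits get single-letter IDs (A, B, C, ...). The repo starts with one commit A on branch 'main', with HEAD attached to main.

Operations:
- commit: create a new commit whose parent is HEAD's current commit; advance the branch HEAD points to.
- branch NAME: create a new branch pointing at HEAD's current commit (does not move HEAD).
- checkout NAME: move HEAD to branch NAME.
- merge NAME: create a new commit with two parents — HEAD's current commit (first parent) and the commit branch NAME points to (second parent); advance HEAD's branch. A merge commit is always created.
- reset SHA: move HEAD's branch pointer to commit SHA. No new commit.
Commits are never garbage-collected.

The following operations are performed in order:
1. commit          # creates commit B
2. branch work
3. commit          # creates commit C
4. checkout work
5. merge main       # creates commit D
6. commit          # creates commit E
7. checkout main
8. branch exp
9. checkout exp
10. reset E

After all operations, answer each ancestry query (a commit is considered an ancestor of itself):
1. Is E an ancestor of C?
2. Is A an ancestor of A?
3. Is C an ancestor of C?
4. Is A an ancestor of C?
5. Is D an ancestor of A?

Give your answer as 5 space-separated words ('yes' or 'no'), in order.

After op 1 (commit): HEAD=main@B [main=B]
After op 2 (branch): HEAD=main@B [main=B work=B]
After op 3 (commit): HEAD=main@C [main=C work=B]
After op 4 (checkout): HEAD=work@B [main=C work=B]
After op 5 (merge): HEAD=work@D [main=C work=D]
After op 6 (commit): HEAD=work@E [main=C work=E]
After op 7 (checkout): HEAD=main@C [main=C work=E]
After op 8 (branch): HEAD=main@C [exp=C main=C work=E]
After op 9 (checkout): HEAD=exp@C [exp=C main=C work=E]
After op 10 (reset): HEAD=exp@E [exp=E main=C work=E]
ancestors(C) = {A,B,C}; E in? no
ancestors(A) = {A}; A in? yes
ancestors(C) = {A,B,C}; C in? yes
ancestors(C) = {A,B,C}; A in? yes
ancestors(A) = {A}; D in? no

Answer: no yes yes yes no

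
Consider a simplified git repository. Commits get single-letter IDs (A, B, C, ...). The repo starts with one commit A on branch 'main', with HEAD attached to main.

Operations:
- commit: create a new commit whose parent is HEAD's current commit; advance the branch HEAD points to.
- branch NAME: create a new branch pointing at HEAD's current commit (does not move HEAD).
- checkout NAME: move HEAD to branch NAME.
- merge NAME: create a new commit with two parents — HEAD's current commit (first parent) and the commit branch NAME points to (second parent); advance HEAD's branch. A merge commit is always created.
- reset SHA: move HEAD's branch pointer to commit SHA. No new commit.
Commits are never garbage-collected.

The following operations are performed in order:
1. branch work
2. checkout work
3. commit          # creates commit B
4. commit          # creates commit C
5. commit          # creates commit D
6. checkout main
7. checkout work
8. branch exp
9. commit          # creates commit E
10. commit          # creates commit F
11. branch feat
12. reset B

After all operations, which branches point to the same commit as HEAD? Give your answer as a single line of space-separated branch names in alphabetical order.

Answer: work

Derivation:
After op 1 (branch): HEAD=main@A [main=A work=A]
After op 2 (checkout): HEAD=work@A [main=A work=A]
After op 3 (commit): HEAD=work@B [main=A work=B]
After op 4 (commit): HEAD=work@C [main=A work=C]
After op 5 (commit): HEAD=work@D [main=A work=D]
After op 6 (checkout): HEAD=main@A [main=A work=D]
After op 7 (checkout): HEAD=work@D [main=A work=D]
After op 8 (branch): HEAD=work@D [exp=D main=A work=D]
After op 9 (commit): HEAD=work@E [exp=D main=A work=E]
After op 10 (commit): HEAD=work@F [exp=D main=A work=F]
After op 11 (branch): HEAD=work@F [exp=D feat=F main=A work=F]
After op 12 (reset): HEAD=work@B [exp=D feat=F main=A work=B]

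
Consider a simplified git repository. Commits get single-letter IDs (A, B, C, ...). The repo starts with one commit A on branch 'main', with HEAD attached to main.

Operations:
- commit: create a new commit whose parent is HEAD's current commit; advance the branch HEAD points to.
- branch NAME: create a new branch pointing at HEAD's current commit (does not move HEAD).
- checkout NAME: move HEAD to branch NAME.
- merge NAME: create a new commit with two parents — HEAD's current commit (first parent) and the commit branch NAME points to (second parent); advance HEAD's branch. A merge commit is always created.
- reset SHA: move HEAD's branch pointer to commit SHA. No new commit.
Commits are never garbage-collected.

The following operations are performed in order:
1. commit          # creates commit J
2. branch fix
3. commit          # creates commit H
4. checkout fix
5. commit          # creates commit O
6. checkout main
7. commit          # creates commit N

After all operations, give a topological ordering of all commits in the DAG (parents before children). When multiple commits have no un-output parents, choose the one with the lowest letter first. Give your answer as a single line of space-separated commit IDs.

After op 1 (commit): HEAD=main@J [main=J]
After op 2 (branch): HEAD=main@J [fix=J main=J]
After op 3 (commit): HEAD=main@H [fix=J main=H]
After op 4 (checkout): HEAD=fix@J [fix=J main=H]
After op 5 (commit): HEAD=fix@O [fix=O main=H]
After op 6 (checkout): HEAD=main@H [fix=O main=H]
After op 7 (commit): HEAD=main@N [fix=O main=N]
commit A: parents=[]
commit H: parents=['J']
commit J: parents=['A']
commit N: parents=['H']
commit O: parents=['J']

Answer: A J H N O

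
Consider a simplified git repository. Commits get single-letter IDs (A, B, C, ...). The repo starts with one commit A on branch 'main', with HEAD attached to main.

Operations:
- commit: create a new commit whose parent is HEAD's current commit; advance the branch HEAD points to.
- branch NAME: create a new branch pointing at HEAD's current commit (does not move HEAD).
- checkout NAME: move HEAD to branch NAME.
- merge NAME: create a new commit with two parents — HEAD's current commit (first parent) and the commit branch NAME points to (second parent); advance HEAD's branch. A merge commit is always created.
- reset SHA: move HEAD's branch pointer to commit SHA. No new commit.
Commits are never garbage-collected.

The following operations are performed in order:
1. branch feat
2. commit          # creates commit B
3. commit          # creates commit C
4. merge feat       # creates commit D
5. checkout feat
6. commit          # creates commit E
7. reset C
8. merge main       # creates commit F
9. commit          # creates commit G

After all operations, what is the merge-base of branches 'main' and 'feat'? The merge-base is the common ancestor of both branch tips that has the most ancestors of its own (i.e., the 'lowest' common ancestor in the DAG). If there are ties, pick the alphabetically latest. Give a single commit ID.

After op 1 (branch): HEAD=main@A [feat=A main=A]
After op 2 (commit): HEAD=main@B [feat=A main=B]
After op 3 (commit): HEAD=main@C [feat=A main=C]
After op 4 (merge): HEAD=main@D [feat=A main=D]
After op 5 (checkout): HEAD=feat@A [feat=A main=D]
After op 6 (commit): HEAD=feat@E [feat=E main=D]
After op 7 (reset): HEAD=feat@C [feat=C main=D]
After op 8 (merge): HEAD=feat@F [feat=F main=D]
After op 9 (commit): HEAD=feat@G [feat=G main=D]
ancestors(main=D): ['A', 'B', 'C', 'D']
ancestors(feat=G): ['A', 'B', 'C', 'D', 'F', 'G']
common: ['A', 'B', 'C', 'D']

Answer: D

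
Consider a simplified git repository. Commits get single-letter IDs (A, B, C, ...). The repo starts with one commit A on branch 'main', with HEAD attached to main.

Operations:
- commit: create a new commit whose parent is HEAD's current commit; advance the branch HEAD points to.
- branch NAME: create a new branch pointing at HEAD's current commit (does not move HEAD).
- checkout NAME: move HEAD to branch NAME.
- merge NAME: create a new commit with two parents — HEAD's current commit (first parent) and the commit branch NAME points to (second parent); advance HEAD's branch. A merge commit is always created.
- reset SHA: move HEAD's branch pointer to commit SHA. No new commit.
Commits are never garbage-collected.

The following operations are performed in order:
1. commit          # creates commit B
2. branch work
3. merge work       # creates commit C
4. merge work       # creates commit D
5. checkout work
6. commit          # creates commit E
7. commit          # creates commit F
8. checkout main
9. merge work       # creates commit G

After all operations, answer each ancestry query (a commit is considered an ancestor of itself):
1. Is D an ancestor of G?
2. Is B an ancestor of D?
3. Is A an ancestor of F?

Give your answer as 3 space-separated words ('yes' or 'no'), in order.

Answer: yes yes yes

Derivation:
After op 1 (commit): HEAD=main@B [main=B]
After op 2 (branch): HEAD=main@B [main=B work=B]
After op 3 (merge): HEAD=main@C [main=C work=B]
After op 4 (merge): HEAD=main@D [main=D work=B]
After op 5 (checkout): HEAD=work@B [main=D work=B]
After op 6 (commit): HEAD=work@E [main=D work=E]
After op 7 (commit): HEAD=work@F [main=D work=F]
After op 8 (checkout): HEAD=main@D [main=D work=F]
After op 9 (merge): HEAD=main@G [main=G work=F]
ancestors(G) = {A,B,C,D,E,F,G}; D in? yes
ancestors(D) = {A,B,C,D}; B in? yes
ancestors(F) = {A,B,E,F}; A in? yes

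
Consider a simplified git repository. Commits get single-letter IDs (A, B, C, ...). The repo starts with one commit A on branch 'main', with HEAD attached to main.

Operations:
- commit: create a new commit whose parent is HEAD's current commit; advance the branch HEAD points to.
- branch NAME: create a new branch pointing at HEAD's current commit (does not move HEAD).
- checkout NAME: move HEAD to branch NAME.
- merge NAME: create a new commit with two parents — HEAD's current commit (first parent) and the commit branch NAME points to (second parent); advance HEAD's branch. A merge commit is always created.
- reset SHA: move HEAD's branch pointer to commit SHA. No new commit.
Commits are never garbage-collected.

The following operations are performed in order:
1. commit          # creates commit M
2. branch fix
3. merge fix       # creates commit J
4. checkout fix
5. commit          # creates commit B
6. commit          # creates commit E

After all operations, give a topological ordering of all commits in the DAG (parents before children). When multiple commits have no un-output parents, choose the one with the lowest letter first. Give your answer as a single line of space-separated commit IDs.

Answer: A M B E J

Derivation:
After op 1 (commit): HEAD=main@M [main=M]
After op 2 (branch): HEAD=main@M [fix=M main=M]
After op 3 (merge): HEAD=main@J [fix=M main=J]
After op 4 (checkout): HEAD=fix@M [fix=M main=J]
After op 5 (commit): HEAD=fix@B [fix=B main=J]
After op 6 (commit): HEAD=fix@E [fix=E main=J]
commit A: parents=[]
commit B: parents=['M']
commit E: parents=['B']
commit J: parents=['M', 'M']
commit M: parents=['A']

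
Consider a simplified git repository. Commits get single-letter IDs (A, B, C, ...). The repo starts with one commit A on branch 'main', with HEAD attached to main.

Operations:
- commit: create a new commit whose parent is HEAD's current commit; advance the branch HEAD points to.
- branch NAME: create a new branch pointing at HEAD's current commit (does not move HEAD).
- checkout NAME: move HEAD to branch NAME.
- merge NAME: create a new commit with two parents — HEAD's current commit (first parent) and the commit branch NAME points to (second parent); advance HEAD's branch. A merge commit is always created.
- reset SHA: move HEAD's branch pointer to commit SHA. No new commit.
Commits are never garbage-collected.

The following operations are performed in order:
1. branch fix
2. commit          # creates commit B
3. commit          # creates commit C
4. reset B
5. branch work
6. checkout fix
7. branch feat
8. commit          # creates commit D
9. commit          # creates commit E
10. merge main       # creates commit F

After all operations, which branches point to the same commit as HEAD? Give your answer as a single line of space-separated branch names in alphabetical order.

Answer: fix

Derivation:
After op 1 (branch): HEAD=main@A [fix=A main=A]
After op 2 (commit): HEAD=main@B [fix=A main=B]
After op 3 (commit): HEAD=main@C [fix=A main=C]
After op 4 (reset): HEAD=main@B [fix=A main=B]
After op 5 (branch): HEAD=main@B [fix=A main=B work=B]
After op 6 (checkout): HEAD=fix@A [fix=A main=B work=B]
After op 7 (branch): HEAD=fix@A [feat=A fix=A main=B work=B]
After op 8 (commit): HEAD=fix@D [feat=A fix=D main=B work=B]
After op 9 (commit): HEAD=fix@E [feat=A fix=E main=B work=B]
After op 10 (merge): HEAD=fix@F [feat=A fix=F main=B work=B]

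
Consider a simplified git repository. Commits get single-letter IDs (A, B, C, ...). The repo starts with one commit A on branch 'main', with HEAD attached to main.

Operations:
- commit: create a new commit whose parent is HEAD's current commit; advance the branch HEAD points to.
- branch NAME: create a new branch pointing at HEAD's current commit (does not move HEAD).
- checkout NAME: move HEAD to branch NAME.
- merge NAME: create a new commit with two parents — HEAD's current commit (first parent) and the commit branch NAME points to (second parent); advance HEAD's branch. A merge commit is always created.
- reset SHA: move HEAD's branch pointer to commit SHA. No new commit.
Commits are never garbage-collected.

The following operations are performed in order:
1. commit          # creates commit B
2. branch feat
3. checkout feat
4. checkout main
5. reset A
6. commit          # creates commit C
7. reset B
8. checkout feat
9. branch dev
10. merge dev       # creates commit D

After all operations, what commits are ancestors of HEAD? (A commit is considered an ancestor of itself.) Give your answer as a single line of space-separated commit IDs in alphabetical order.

After op 1 (commit): HEAD=main@B [main=B]
After op 2 (branch): HEAD=main@B [feat=B main=B]
After op 3 (checkout): HEAD=feat@B [feat=B main=B]
After op 4 (checkout): HEAD=main@B [feat=B main=B]
After op 5 (reset): HEAD=main@A [feat=B main=A]
After op 6 (commit): HEAD=main@C [feat=B main=C]
After op 7 (reset): HEAD=main@B [feat=B main=B]
After op 8 (checkout): HEAD=feat@B [feat=B main=B]
After op 9 (branch): HEAD=feat@B [dev=B feat=B main=B]
After op 10 (merge): HEAD=feat@D [dev=B feat=D main=B]

Answer: A B D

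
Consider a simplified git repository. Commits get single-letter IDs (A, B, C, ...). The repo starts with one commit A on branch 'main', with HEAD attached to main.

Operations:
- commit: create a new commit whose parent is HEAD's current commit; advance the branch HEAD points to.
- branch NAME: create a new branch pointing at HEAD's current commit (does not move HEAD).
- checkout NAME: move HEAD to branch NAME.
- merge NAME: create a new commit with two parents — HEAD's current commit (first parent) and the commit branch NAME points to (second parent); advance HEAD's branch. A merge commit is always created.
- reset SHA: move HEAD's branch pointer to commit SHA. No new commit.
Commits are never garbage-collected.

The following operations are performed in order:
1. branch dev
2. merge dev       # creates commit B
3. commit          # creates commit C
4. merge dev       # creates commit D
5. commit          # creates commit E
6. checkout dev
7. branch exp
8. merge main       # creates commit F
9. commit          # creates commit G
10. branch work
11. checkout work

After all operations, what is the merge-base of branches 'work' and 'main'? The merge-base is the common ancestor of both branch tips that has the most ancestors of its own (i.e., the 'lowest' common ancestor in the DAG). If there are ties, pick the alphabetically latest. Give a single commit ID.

After op 1 (branch): HEAD=main@A [dev=A main=A]
After op 2 (merge): HEAD=main@B [dev=A main=B]
After op 3 (commit): HEAD=main@C [dev=A main=C]
After op 4 (merge): HEAD=main@D [dev=A main=D]
After op 5 (commit): HEAD=main@E [dev=A main=E]
After op 6 (checkout): HEAD=dev@A [dev=A main=E]
After op 7 (branch): HEAD=dev@A [dev=A exp=A main=E]
After op 8 (merge): HEAD=dev@F [dev=F exp=A main=E]
After op 9 (commit): HEAD=dev@G [dev=G exp=A main=E]
After op 10 (branch): HEAD=dev@G [dev=G exp=A main=E work=G]
After op 11 (checkout): HEAD=work@G [dev=G exp=A main=E work=G]
ancestors(work=G): ['A', 'B', 'C', 'D', 'E', 'F', 'G']
ancestors(main=E): ['A', 'B', 'C', 'D', 'E']
common: ['A', 'B', 'C', 'D', 'E']

Answer: E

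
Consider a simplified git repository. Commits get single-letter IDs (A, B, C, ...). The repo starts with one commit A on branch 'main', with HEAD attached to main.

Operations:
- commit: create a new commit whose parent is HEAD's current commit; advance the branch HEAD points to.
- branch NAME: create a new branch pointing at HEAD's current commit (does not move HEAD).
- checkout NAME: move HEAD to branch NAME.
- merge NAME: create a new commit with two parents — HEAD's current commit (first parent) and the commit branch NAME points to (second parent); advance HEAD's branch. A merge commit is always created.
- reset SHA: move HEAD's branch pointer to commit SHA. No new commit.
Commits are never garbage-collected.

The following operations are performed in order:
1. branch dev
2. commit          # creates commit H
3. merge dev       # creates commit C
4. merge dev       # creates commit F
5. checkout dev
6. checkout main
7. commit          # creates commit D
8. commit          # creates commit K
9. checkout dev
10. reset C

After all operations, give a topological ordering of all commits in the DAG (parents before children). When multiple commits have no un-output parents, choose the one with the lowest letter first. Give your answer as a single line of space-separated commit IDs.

After op 1 (branch): HEAD=main@A [dev=A main=A]
After op 2 (commit): HEAD=main@H [dev=A main=H]
After op 3 (merge): HEAD=main@C [dev=A main=C]
After op 4 (merge): HEAD=main@F [dev=A main=F]
After op 5 (checkout): HEAD=dev@A [dev=A main=F]
After op 6 (checkout): HEAD=main@F [dev=A main=F]
After op 7 (commit): HEAD=main@D [dev=A main=D]
After op 8 (commit): HEAD=main@K [dev=A main=K]
After op 9 (checkout): HEAD=dev@A [dev=A main=K]
After op 10 (reset): HEAD=dev@C [dev=C main=K]
commit A: parents=[]
commit C: parents=['H', 'A']
commit D: parents=['F']
commit F: parents=['C', 'A']
commit H: parents=['A']
commit K: parents=['D']

Answer: A H C F D K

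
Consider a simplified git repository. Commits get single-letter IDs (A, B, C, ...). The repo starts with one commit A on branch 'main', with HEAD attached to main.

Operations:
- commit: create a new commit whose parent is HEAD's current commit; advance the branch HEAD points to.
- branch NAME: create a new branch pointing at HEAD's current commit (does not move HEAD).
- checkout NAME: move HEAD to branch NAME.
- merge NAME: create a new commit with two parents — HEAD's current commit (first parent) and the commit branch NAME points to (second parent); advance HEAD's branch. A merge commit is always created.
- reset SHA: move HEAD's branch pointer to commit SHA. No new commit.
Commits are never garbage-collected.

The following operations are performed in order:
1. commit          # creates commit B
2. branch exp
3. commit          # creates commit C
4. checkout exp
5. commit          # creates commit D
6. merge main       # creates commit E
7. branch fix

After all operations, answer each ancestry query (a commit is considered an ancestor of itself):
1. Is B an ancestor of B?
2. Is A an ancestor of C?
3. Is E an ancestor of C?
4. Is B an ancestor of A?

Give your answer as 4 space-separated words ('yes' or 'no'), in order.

Answer: yes yes no no

Derivation:
After op 1 (commit): HEAD=main@B [main=B]
After op 2 (branch): HEAD=main@B [exp=B main=B]
After op 3 (commit): HEAD=main@C [exp=B main=C]
After op 4 (checkout): HEAD=exp@B [exp=B main=C]
After op 5 (commit): HEAD=exp@D [exp=D main=C]
After op 6 (merge): HEAD=exp@E [exp=E main=C]
After op 7 (branch): HEAD=exp@E [exp=E fix=E main=C]
ancestors(B) = {A,B}; B in? yes
ancestors(C) = {A,B,C}; A in? yes
ancestors(C) = {A,B,C}; E in? no
ancestors(A) = {A}; B in? no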